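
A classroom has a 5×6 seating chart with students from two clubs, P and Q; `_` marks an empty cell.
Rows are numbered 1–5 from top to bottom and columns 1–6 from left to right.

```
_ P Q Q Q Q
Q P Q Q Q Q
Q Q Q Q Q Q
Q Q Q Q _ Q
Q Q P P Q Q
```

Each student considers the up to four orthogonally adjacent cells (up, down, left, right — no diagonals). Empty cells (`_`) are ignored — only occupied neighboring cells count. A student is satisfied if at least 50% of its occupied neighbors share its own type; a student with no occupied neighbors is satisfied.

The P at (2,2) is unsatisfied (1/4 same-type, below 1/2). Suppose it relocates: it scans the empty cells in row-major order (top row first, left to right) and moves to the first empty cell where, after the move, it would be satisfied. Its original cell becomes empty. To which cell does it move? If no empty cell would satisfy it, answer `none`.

Vacating (2,2). Empty cells in order:
  (1,1): 1/2 same-type → satisfied — stop here.

(1,1)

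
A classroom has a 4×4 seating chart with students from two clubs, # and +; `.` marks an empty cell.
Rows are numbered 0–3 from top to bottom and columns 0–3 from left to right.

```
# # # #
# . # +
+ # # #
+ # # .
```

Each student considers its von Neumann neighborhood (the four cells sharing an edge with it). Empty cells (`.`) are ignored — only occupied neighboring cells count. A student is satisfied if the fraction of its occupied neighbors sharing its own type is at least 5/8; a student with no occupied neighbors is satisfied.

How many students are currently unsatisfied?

6

Row 0: (0,0)# 2/2 satisfied · (0,1)# 2/2 satisfied · (0,2)# 3/3 satisfied · (0,3)# 1/2 not
Row 1: (1,0)# 1/2 not · (1,2)# 2/3 satisfied · (1,3)+ 0/3 not
Row 2: (2,0)+ 1/3 not · (2,1)# 2/3 satisfied · (2,2)# 4/4 satisfied · (2,3)# 1/2 not
Row 3: (3,0)+ 1/2 not · (3,1)# 2/3 satisfied · (3,2)# 2/2 satisfied
Unsatisfied: (0,3), (1,0), (1,3), (2,0), (2,3), (3,0) — 6 in total.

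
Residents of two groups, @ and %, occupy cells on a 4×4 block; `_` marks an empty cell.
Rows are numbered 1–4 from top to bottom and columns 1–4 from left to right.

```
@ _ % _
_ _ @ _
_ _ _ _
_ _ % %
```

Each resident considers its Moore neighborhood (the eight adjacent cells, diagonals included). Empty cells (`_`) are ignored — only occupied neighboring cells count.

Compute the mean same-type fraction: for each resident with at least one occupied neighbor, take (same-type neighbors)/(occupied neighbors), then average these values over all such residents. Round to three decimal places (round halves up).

0.500

Row 1: (1,1)@ — no occupied neighbors · (1,3)% 0/1
Row 2: (2,3)@ 0/1
Row 4: (4,3)% 1/1 · (4,4)% 1/1
Sum over 4 residents: 0/1 + 0/1 + 1/1 + 1/1 = 2; mean = 2 ÷ 4 = 1/2 = 0.5 → 0.500.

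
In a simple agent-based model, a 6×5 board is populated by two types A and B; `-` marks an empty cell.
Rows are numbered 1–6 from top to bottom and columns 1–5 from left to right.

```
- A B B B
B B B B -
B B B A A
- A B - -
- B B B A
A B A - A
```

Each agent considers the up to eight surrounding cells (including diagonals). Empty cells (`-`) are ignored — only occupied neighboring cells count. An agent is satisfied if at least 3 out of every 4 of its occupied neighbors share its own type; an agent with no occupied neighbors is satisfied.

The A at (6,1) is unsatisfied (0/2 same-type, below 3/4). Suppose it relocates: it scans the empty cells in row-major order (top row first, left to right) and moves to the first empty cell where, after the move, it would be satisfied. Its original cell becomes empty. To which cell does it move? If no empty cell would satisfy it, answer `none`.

(4,5)

Vacating (6,1). Empty cells in order:
  (1,1): 1/3 same-type → still unsatisfied.
  (2,5): 2/5 same-type → still unsatisfied.
  (4,1): 1/4 same-type → still unsatisfied.
  (4,4): 3/7 same-type → still unsatisfied.
  (4,5): 3/4 same-type → satisfied — stop here.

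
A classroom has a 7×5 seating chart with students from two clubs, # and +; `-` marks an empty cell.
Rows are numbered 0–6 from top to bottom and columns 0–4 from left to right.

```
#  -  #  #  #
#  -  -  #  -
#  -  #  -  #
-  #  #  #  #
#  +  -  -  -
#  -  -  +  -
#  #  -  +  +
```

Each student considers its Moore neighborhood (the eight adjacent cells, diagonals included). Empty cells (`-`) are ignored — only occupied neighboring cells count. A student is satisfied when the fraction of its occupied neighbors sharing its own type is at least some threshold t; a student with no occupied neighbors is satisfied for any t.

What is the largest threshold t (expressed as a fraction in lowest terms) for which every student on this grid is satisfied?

Row 0: (0,0)# 1/1 · (0,2)# 2/2 · (0,3)# 3/3 · (0,4)# 2/2
Row 1: (1,0)# 2/2 · (1,3)# 5/5
Row 2: (2,0)# 2/2 · (2,2)# 4/4 · (2,4)# 3/3
Row 3: (3,1)# 4/5 · (3,2)# 3/4 · (3,3)# 4/4 · (3,4)# 2/2
Row 4: (4,0)# 2/3 · (4,1)+ 0/4
Row 5: (5,0)# 3/4 · (5,3)+ 2/2
Row 6: (6,0)# 2/2 · (6,1)# 2/2 · (6,3)+ 2/2 · (6,4)+ 2/2
The smallest same-type fraction is 0/4 at (4,1), which reduces to 0/1. Any threshold above that leaves this student unsatisfied.

0/1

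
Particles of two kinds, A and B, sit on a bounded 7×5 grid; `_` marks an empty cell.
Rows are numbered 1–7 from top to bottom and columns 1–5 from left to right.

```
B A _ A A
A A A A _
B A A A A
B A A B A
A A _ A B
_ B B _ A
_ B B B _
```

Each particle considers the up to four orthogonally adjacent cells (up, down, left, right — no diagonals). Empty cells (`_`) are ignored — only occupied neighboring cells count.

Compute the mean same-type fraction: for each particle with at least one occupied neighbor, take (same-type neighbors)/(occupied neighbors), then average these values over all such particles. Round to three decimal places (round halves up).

Row 1: (1,1)B 0/2 · (1,2)A 1/2 · (1,4)A 2/2 · (1,5)A 1/1
Row 2: (2,1)A 1/3 · (2,2)A 4/4 · (2,3)A 3/3 · (2,4)A 3/3
Row 3: (3,1)B 1/3 · (3,2)A 3/4 · (3,3)A 4/4 · (3,4)A 3/4 · (3,5)A 2/2
Row 4: (4,1)B 1/3 · (4,2)A 3/4 · (4,3)A 2/3 · (4,4)B 0/4 · (4,5)A 1/3
Row 5: (5,1)A 1/2 · (5,2)A 2/3 · (5,4)A 0/2 · (5,5)B 0/3
Row 6: (6,2)B 2/3 · (6,3)B 2/2 · (6,5)A 0/1
Row 7: (7,2)B 2/2 · (7,3)B 3/3 · (7,4)B 1/1
Sum over 28 particles: 0/2 + 1/2 + 2/2 + 1/1 + 1/3 + 4/4 + 3/3 + 3/3 + 1/3 + 3/4 + 4/4 + 3/4 + 2/2 + 1/3 + 3/4 + 2/3 + 0/4 + 1/3 + 1/2 + 2/3 + 0/2 + 0/3 + 2/3 + 2/2 + 0/1 + 2/2 + 3/3 + 1/1 = 211/12; mean = 211/12 ÷ 28 = 211/336 = 0.627976… → 0.628.

0.628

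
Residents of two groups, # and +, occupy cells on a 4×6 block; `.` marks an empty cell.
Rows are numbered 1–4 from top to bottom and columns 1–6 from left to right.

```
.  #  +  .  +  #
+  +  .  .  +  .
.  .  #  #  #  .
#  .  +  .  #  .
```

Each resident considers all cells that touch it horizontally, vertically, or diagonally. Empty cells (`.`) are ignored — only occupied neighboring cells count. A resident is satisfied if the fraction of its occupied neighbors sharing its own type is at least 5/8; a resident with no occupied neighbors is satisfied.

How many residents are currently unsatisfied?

(1,2)# 0/3 not
(1,3)+ 1/2 not
(1,5)+ 1/2 not
(1,6)# 0/2 not
(2,1)+ 1/2 not
(2,2)+ 2/4 not
(2,5)+ 1/4 not
(3,3)# 1/3 not
(3,4)# 3/5 not
(3,5)# 2/3 satisfied
(4,1)# 0/0 satisfied
(4,3)+ 0/2 not
(4,5)# 2/2 satisfied
Unsatisfied: (1,2), (1,3), (1,5), (1,6), (2,1), (2,2), (2,5), (3,3), (3,4), (4,3) — 10 in total.

10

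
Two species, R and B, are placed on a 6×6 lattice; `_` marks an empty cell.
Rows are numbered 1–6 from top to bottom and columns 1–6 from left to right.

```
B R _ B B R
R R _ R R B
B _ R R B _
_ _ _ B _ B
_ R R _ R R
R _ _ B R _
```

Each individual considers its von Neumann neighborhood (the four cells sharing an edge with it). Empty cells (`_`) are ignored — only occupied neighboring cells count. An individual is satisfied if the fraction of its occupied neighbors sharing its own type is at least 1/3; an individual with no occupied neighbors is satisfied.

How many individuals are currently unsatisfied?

9

Row 1: (1,1)B 0/2 unhappy · (1,2)R 1/2 ok · (1,4)B 1/2 ok · (1,5)B 1/3 ok · (1,6)R 0/2 unhappy
Row 2: (2,1)R 1/3 ok · (2,2)R 2/2 ok · (2,4)R 2/3 ok · (2,5)R 1/4 unhappy · (2,6)B 0/2 unhappy
Row 3: (3,1)B 0/1 unhappy · (3,3)R 1/1 ok · (3,4)R 2/4 ok · (3,5)B 0/2 unhappy
Row 4: (4,4)B 0/1 unhappy · (4,6)B 0/1 unhappy
Row 5: (5,2)R 1/1 ok · (5,3)R 1/1 ok · (5,5)R 2/2 ok · (5,6)R 1/2 ok
Row 6: (6,1)R 0/0 ok · (6,4)B 0/1 unhappy · (6,5)R 1/2 ok
Unsatisfied: (1,1), (1,6), (2,5), (2,6), (3,1), (3,5), (4,4), (4,6), (6,4) — 9 in total.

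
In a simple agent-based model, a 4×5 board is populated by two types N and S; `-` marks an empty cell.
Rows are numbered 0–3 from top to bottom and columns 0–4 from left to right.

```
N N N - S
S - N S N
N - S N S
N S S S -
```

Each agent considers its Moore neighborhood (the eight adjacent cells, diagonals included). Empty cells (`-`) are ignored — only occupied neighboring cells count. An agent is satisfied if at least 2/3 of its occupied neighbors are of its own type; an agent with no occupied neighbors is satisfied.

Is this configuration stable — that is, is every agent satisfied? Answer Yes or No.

No

Row 0: (0,0)N 1/2 ✗ · (0,1)N 3/4 ✓ · (0,2)N 2/3 ✓ · (0,4)S 1/2 ✗
Row 1: (1,0)S 0/3 ✗ · (1,2)N 3/5 ✗ · (1,3)S 3/7 ✗ · (1,4)N 1/4 ✗
Row 2: (2,0)N 1/3 ✗ · (2,2)S 4/6 ✓ · (2,3)N 2/7 ✗ · (2,4)S 2/4 ✗
Row 3: (3,0)N 1/2 ✗ · (3,1)S 2/4 ✗ · (3,2)S 3/4 ✓ · (3,3)S 3/4 ✓
For instance (0,0) has only 1/2 same-type neighbors, below 2/3.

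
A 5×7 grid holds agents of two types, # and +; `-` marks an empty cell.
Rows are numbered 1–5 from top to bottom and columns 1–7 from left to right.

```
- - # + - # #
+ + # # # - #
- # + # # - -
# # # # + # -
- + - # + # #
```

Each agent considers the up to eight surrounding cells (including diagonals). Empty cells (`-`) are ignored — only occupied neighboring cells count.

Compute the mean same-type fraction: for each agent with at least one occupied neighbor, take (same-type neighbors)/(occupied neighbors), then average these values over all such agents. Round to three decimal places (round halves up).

Row 1: (1,3)# 2/4 · (1,4)+ 0/4 · (1,6)# 3/3 · (1,7)# 2/2
Row 2: (2,1)+ 1/2 · (2,2)+ 2/5 · (2,3)# 4/7 · (2,4)# 5/7 · (2,5)# 4/5 · (2,7)# 2/2
Row 3: (3,2)# 4/7 · (3,3)+ 1/8 · (3,4)# 6/8 · (3,5)# 5/6
Row 4: (4,1)# 2/3 · (4,2)# 3/5 · (4,3)# 5/7 · (4,4)# 4/7 · (4,5)+ 1/7 · (4,6)# 3/5
Row 5: (5,2)+ 0/3 · (5,4)# 2/4 · (5,5)+ 1/5 · (5,6)# 2/4 · (5,7)# 2/2
Sum over 25 agents: 2/4 + 0/4 + 3/3 + 2/2 + 1/2 + 2/5 + 4/7 + 5/7 + 4/5 + 2/2 + 4/7 + 1/8 + 6/8 + 5/6 + 2/3 + 3/5 + 5/7 + 4/7 + 1/7 + 3/5 + 0/3 + 2/4 + 1/5 + 2/4 + 2/2 = 3993/280; mean = 3993/280 ÷ 25 = 3993/7000 = 0.570428… → 0.570.

0.570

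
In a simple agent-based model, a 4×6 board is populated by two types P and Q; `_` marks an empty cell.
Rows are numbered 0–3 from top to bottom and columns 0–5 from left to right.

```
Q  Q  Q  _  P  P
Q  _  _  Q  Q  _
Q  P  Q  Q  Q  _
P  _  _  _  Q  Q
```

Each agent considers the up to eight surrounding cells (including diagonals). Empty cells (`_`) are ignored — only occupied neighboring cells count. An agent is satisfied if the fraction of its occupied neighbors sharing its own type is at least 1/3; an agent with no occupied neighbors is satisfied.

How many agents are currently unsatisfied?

Row 0: (0,0)Q 2/2 ok · (0,1)Q 3/3 ok · (0,2)Q 2/2 ok · (0,4)P 1/3 ok · (0,5)P 1/2 ok
Row 1: (1,0)Q 3/4 ok · (1,3)Q 5/6 ok · (1,4)Q 3/5 ok
Row 2: (2,0)Q 1/3 ok · (2,1)P 1/4 unhappy · (2,2)Q 2/3 ok · (2,3)Q 5/5 ok · (2,4)Q 5/5 ok
Row 3: (3,0)P 1/2 ok · (3,4)Q 3/3 ok · (3,5)Q 2/2 ok
Unsatisfied: (2,1) — 1 in total.

1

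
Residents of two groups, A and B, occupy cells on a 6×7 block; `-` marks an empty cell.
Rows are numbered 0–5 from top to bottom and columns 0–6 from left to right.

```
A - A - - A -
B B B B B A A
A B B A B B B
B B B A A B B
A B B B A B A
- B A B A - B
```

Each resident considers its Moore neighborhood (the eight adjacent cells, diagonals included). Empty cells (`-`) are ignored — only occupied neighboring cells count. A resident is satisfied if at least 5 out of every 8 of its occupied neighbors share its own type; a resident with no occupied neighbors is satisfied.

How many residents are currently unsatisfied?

(0,0)A 0/2 unhappy
(0,2)A 0/3 unhappy
(0,5)A 2/3 ok
(1,0)B 2/4 unhappy
(1,1)B 4/7 unhappy
(1,2)B 4/6 ok
(1,3)B 4/6 ok
(1,4)B 3/6 unhappy
(1,5)A 2/6 unhappy
(1,6)A 2/4 unhappy
(2,0)A 0/5 unhappy
(2,1)B 7/8 ok
(2,2)B 6/8 ok
(2,3)A 2/8 unhappy
(2,4)B 4/8 unhappy
(2,5)B 5/8 ok
(2,6)B 3/5 unhappy
(3,0)B 3/5 unhappy
(3,1)B 6/8 ok
(3,2)B 6/8 ok
(3,3)A 3/8 unhappy
(3,4)A 3/8 unhappy
(3,5)B 5/8 ok
(3,6)B 4/5 ok
(4,0)A 0/4 unhappy
(4,1)B 5/7 ok
(4,2)B 6/8 ok
(4,3)B 3/8 unhappy
(4,4)A 3/7 unhappy
(4,5)B 3/7 unhappy
(4,6)A 0/4 unhappy
(5,1)B 2/4 unhappy
(5,2)A 0/5 unhappy
(5,3)B 2/5 unhappy
(5,4)A 1/4 unhappy
(5,6)B 1/2 unhappy
Unsatisfied: (0,0), (0,2), (1,0), (1,1), (1,4), (1,5), (1,6), (2,0), (2,3), (2,4), (2,6), (3,0), (3,3), (3,4), (4,0), (4,3), (4,4), (4,5), (4,6), (5,1), (5,2), (5,3), (5,4), (5,6) — 24 in total.

24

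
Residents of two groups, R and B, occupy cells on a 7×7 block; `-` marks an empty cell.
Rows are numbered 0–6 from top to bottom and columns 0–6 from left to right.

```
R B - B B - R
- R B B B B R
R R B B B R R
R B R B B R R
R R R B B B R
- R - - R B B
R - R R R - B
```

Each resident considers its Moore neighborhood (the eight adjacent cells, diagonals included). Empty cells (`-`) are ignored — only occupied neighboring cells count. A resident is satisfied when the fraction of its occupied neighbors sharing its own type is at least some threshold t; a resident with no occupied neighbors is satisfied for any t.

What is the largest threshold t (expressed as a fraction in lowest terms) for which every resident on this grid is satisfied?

1/8

Row 0: (0,0)R 1/2 · (0,1)B 1/3 · (0,3)B 4/4 · (0,4)B 4/4 · (0,6)R 1/2
Row 1: (1,1)R 3/6 · (1,2)B 5/7 · (1,3)B 7/7 · (1,4)B 6/7 · (1,5)B 3/7 · (1,6)R 3/4
Row 2: (2,0)R 3/4 · (2,1)R 4/7 · (2,2)B 5/8 · (2,3)B 7/8 · (2,4)B 6/8 · (2,5)R 4/8 · (2,6)R 4/5
Row 3: (3,0)R 4/5 · (3,1)B 1/8 · (3,2)R 3/8 · (3,3)B 6/8 · (3,4)B 6/8 · (3,5)R 4/8 · (3,6)R 4/5
Row 4: (4,0)R 3/4 · (4,1)R 5/6 · (4,2)R 3/6 · (4,3)B 3/6 · (4,4)B 5/7 · (4,5)B 4/8 · (4,6)R 2/5
Row 5: (5,1)R 5/5 · (5,4)R 2/6 · (5,5)B 4/7 · (5,6)B 3/4
Row 6: (6,0)R 1/1 · (6,2)R 2/2 · (6,3)R 3/3 · (6,4)R 2/3 · (6,6)B 2/2
The smallest same-type fraction is 1/8 at (3,1), which reduces to 1/8. Any threshold above that leaves this resident unsatisfied.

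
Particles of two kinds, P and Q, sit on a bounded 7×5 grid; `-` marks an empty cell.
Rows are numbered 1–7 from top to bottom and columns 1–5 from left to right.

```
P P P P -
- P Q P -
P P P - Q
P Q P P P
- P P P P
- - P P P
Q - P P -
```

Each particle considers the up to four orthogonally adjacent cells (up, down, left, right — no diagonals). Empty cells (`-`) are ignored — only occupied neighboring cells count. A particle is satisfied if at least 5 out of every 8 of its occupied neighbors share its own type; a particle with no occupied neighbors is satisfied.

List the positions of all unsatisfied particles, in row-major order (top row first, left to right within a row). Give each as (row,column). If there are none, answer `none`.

(2,3), (2,4), (3,5), (4,1), (4,2), (5,2)

(1,1)P 1/1 ok
(1,2)P 3/3 ok
(1,3)P 2/3 ok
(1,4)P 2/2 ok
(2,2)P 2/3 ok
(2,3)Q 0/4 unhappy
(2,4)P 1/2 unhappy
(3,1)P 2/2 ok
(3,2)P 3/4 ok
(3,3)P 2/3 ok
(3,5)Q 0/1 unhappy
(4,1)P 1/2 unhappy
(4,2)Q 0/4 unhappy
(4,3)P 3/4 ok
(4,4)P 3/3 ok
(4,5)P 2/3 ok
(5,2)P 1/2 unhappy
(5,3)P 4/4 ok
(5,4)P 4/4 ok
(5,5)P 3/3 ok
(6,3)P 3/3 ok
(6,4)P 4/4 ok
(6,5)P 2/2 ok
(7,1)Q 0/0 ok
(7,3)P 2/2 ok
(7,4)P 2/2 ok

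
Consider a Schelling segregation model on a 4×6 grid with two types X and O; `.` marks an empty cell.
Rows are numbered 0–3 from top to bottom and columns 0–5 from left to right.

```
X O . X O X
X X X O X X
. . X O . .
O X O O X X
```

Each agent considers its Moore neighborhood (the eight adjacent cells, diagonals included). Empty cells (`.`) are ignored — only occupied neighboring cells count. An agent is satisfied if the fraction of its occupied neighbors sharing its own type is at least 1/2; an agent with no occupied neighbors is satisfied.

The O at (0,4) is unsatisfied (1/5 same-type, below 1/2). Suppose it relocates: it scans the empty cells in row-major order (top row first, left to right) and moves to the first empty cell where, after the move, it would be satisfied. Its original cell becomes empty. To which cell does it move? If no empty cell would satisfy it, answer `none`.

none

Vacating (0,4). Empty cells in order:
  (0,2): 2/5 same-type → still unsatisfied.
  (2,0): 1/4 same-type → still unsatisfied.
  (2,1): 2/7 same-type → still unsatisfied.
  (2,4): 3/7 same-type → still unsatisfied.
  (2,5): 0/4 same-type → still unsatisfied.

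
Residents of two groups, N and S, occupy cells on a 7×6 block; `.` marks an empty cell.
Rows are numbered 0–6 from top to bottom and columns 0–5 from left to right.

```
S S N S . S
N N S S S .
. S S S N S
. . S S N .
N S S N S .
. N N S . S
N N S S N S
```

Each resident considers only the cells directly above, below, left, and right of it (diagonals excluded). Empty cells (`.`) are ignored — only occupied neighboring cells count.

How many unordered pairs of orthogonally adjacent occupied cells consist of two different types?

Scan each occupied cell's neighbors to the right and below so each pair is counted once.
Row 0: S(0,0)–S(0,1)= S(0,0)–N(1,0)≠ S(0,1)–N(0,2)≠ S(0,1)–N(1,1)≠ N(0,2)–S(0,3)≠ N(0,2)–S(1,2)≠ S(0,3)–S(1,3)=  → 5/7 unlike.
Row 1: N(1,0)–N(1,1)= N(1,1)–S(1,2)≠ N(1,1)–S(2,1)≠ S(1,2)–S(1,3)= S(1,2)–S(2,2)= S(1,3)–S(1,4)= S(1,3)–S(2,3)= S(1,4)–N(2,4)≠  → 3/8 unlike.
Row 2: S(2,1)–S(2,2)= S(2,2)–S(2,3)= S(2,2)–S(3,2)= S(2,3)–N(2,4)≠ S(2,3)–S(3,3)= N(2,4)–S(2,5)≠ N(2,4)–N(3,4)=  → 2/7 unlike.
Row 3: S(3,2)–S(3,3)= S(3,2)–S(4,2)= S(3,3)–N(3,4)≠ S(3,3)–N(4,3)≠ N(3,4)–S(4,4)≠  → 3/5 unlike.
Row 4: N(4,0)–S(4,1)≠ S(4,1)–S(4,2)= S(4,1)–N(5,1)≠ S(4,2)–N(4,3)≠ S(4,2)–N(5,2)≠ N(4,3)–S(4,4)≠ N(4,3)–S(5,3)≠  → 6/7 unlike.
Row 5: N(5,1)–N(5,2)= N(5,1)–N(6,1)= N(5,2)–S(5,3)≠ N(5,2)–S(6,2)≠ S(5,3)–S(6,3)= S(5,5)–S(6,5)=  → 2/6 unlike.
Row 6: N(6,0)–N(6,1)= N(6,1)–S(6,2)≠ S(6,2)–S(6,3)= S(6,3)–N(6,4)≠ N(6,4)–S(6,5)≠  → 3/5 unlike.
Total adjacent occupied pairs: 45; unlike-type pairs: 24.

24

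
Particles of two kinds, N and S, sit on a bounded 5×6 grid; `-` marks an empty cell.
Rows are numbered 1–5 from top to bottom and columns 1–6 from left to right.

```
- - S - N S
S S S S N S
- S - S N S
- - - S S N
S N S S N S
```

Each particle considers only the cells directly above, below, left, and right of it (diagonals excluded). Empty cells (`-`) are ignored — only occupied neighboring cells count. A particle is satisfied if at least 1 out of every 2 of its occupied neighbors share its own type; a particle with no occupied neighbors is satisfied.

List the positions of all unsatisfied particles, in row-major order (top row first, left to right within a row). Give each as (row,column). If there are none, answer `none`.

(3,5), (3,6), (4,5), (4,6), (5,1), (5,2), (5,5), (5,6)

Row 1: (1,3)S 1/1 satisfied · (1,5)N 1/2 satisfied · (1,6)S 1/2 satisfied
Row 2: (2,1)S 1/1 satisfied · (2,2)S 3/3 satisfied · (2,3)S 3/3 satisfied · (2,4)S 2/3 satisfied · (2,5)N 2/4 satisfied · (2,6)S 2/3 satisfied
Row 3: (3,2)S 1/1 satisfied · (3,4)S 2/3 satisfied · (3,5)N 1/4 not · (3,6)S 1/3 not
Row 4: (4,4)S 3/3 satisfied · (4,5)S 1/4 not · (4,6)N 0/3 not
Row 5: (5,1)S 0/1 not · (5,2)N 0/2 not · (5,3)S 1/2 satisfied · (5,4)S 2/3 satisfied · (5,5)N 0/3 not · (5,6)S 0/2 not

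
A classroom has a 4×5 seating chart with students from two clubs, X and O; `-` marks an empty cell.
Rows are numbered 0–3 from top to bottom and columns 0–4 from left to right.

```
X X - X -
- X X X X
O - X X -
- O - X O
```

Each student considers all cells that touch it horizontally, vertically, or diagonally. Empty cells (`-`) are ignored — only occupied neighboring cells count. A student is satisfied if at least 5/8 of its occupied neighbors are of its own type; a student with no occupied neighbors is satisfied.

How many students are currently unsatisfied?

Row 0: (0,0)X 2/2 satisfied · (0,1)X 3/3 satisfied · (0,3)X 3/3 satisfied
Row 1: (1,1)X 4/5 satisfied · (1,2)X 6/6 satisfied · (1,3)X 5/5 satisfied · (1,4)X 3/3 satisfied
Row 2: (2,0)O 1/2 not · (2,2)X 5/6 satisfied · (2,3)X 5/6 satisfied
Row 3: (3,1)O 1/2 not · (3,3)X 2/3 satisfied · (3,4)O 0/2 not
Unsatisfied: (2,0), (3,1), (3,4) — 3 in total.

3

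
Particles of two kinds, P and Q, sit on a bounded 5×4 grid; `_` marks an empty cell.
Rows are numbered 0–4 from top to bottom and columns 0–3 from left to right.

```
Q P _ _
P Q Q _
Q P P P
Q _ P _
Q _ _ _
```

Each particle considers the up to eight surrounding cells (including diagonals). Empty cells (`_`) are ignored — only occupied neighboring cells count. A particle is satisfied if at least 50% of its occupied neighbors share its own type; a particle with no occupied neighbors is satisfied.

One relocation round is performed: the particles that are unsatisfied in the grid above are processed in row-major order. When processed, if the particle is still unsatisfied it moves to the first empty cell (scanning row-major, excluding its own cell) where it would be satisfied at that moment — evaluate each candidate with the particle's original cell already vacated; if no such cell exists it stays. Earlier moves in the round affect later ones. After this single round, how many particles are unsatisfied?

Initially unsatisfied (in order): (0,0), (0,1), (1,0), (1,1), (1,2), (2,1).
  (0,0) → (0,2).
  (0,1) → (0,0).
  (1,0): now satisfied by earlier moves; stays.
  (1,1) → (0,1).
  (1,2) → (0,3).
  (2,1): now satisfied by earlier moves; stays.
Resulting grid:
P Q Q Q
P _ _ _
Q P P P
Q _ P _
Q _ _ _
Unsatisfied now: (0,1), (2,0).

2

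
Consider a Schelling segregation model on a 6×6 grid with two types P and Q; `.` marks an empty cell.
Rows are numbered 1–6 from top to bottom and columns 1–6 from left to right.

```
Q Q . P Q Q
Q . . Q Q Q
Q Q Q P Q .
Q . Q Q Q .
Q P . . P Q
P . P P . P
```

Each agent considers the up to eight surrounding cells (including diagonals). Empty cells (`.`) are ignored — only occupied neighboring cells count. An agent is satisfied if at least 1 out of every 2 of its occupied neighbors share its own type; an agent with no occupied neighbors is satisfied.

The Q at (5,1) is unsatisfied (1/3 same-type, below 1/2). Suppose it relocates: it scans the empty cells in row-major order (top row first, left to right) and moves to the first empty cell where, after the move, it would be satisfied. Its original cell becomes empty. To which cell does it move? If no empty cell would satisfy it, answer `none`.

(1,3)

Vacating (5,1). Empty cells in order:
  (1,3): 2/3 same-type → satisfied — stop here.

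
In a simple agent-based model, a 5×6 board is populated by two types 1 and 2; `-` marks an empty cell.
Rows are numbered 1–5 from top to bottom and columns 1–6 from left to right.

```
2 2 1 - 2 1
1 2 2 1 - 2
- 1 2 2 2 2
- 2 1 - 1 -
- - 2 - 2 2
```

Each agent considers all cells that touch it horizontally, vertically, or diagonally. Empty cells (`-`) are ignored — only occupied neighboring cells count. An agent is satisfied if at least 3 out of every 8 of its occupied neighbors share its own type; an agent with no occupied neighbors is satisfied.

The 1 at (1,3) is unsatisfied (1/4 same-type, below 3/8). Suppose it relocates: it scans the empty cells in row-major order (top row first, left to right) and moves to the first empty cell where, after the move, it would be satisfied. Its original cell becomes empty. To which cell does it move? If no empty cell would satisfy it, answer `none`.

(3,1)

Vacating (1,3). Empty cells in order:
  (1,4): 1/3 same-type → still unsatisfied.
  (2,5): 2/7 same-type → still unsatisfied.
  (3,1): 2/4 same-type → satisfied — stop here.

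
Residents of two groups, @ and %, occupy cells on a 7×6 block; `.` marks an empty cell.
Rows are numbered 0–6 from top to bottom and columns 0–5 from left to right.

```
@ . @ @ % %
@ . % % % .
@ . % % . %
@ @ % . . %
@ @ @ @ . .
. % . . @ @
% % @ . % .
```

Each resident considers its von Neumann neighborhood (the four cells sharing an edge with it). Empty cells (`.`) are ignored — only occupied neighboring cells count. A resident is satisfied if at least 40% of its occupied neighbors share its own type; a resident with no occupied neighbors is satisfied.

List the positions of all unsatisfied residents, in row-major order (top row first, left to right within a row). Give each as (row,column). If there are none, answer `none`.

Row 0: (0,0)@ 1/1 ok · (0,2)@ 1/2 ok · (0,3)@ 1/3 unhappy · (0,4)% 2/3 ok · (0,5)% 1/1 ok
Row 1: (1,0)@ 2/2 ok · (1,2)% 2/3 ok · (1,3)% 3/4 ok · (1,4)% 2/2 ok
Row 2: (2,0)@ 2/2 ok · (2,2)% 3/3 ok · (2,3)% 2/2 ok · (2,5)% 1/1 ok
Row 3: (3,0)@ 3/3 ok · (3,1)@ 2/3 ok · (3,2)% 1/3 unhappy · (3,5)% 1/1 ok
Row 4: (4,0)@ 2/2 ok · (4,1)@ 3/4 ok · (4,2)@ 2/3 ok · (4,3)@ 1/1 ok
Row 5: (5,1)% 1/2 ok · (5,4)@ 1/2 ok · (5,5)@ 1/1 ok
Row 6: (6,0)% 1/1 ok · (6,1)% 2/3 ok · (6,2)@ 0/1 unhappy · (6,4)% 0/1 unhappy

(0,3), (3,2), (6,2), (6,4)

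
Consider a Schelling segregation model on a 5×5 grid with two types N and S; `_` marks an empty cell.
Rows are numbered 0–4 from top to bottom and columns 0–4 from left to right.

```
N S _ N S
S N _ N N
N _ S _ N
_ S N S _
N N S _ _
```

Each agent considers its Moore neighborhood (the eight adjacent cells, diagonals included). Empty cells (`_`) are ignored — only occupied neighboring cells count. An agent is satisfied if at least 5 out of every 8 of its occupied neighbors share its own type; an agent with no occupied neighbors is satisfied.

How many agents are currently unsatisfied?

(0,0)N 1/3 unhappy
(0,1)S 1/3 unhappy
(0,3)N 2/3 ok
(0,4)S 0/3 unhappy
(1,0)S 1/4 unhappy
(1,1)N 2/5 unhappy
(1,3)N 3/5 unhappy
(1,4)N 3/4 ok
(2,0)N 1/3 unhappy
(2,2)S 2/5 unhappy
(2,4)N 2/3 ok
(3,1)S 2/6 unhappy
(3,2)N 1/5 unhappy
(3,3)S 2/4 unhappy
(4,0)N 1/2 unhappy
(4,1)N 2/4 unhappy
(4,2)S 2/4 unhappy
Unsatisfied: (0,0), (0,1), (0,4), (1,0), (1,1), (1,3), (2,0), (2,2), (3,1), (3,2), (3,3), (4,0), (4,1), (4,2) — 14 in total.

14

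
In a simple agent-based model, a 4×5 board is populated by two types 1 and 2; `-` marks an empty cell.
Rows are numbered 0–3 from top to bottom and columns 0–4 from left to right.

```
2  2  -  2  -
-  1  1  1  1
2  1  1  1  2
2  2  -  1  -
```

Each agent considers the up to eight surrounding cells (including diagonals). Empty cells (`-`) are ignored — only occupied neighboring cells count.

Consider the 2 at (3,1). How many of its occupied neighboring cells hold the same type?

Occupied neighbors of (3,1): (2,0)=2, (2,1)=1, (2,2)=1, (3,0)=2.
Same type (2): 2 of 4.

2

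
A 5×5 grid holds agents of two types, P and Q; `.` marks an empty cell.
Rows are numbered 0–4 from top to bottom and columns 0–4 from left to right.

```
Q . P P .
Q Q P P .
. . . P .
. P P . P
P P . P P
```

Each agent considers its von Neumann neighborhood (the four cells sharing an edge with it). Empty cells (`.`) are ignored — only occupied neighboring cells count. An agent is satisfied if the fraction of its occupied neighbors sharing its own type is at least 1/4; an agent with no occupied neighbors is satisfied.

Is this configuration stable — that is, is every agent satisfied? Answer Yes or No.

(0,0)Q 1/1 ok
(0,2)P 2/2 ok
(0,3)P 2/2 ok
(1,0)Q 2/2 ok
(1,1)Q 1/2 ok
(1,2)P 2/3 ok
(1,3)P 3/3 ok
(2,3)P 1/1 ok
(3,1)P 2/2 ok
(3,2)P 1/1 ok
(3,4)P 1/1 ok
(4,0)P 1/1 ok
(4,1)P 2/2 ok
(4,3)P 1/1 ok
(4,4)P 2/2 ok
All meet the threshold, so the configuration is stable.

Yes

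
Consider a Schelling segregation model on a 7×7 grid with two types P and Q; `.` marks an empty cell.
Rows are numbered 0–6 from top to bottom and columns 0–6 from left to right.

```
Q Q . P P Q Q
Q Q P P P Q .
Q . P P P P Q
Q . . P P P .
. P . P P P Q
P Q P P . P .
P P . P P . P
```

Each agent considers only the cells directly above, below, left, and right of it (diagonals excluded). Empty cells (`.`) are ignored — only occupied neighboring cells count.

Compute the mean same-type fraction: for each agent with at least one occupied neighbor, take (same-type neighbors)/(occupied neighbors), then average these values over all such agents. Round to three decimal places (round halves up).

(0,0)Q 2/2
(0,1)Q 2/2
(0,3)P 2/2
(0,4)P 2/3
(0,5)Q 2/3
(0,6)Q 1/1
(1,0)Q 3/3
(1,1)Q 2/3
(1,2)P 2/3
(1,3)P 4/4
(1,4)P 3/4
(1,5)Q 1/3
(2,0)Q 2/2
(2,2)P 2/2
(2,3)P 4/4
(2,4)P 4/4
(2,5)P 2/4
(2,6)Q 0/1
(3,0)Q 1/1
(3,3)P 3/3
(3,4)P 4/4
(3,5)P 3/3
(4,1)P 0/1
(4,3)P 3/3
(4,4)P 3/3
(4,5)P 3/4
(4,6)Q 0/1
(5,0)P 1/2
(5,1)Q 0/4
(5,2)P 1/2
(5,3)P 3/3
(5,5)P 1/1
(6,0)P 2/2
(6,1)P 1/2
(6,3)P 2/2
(6,4)P 1/1
(6,6)P — no occupied neighbors
Sum over 36 agents: 2/2 + 2/2 + 2/2 + 2/3 + 2/3 + 1/1 + 3/3 + 2/3 + 2/3 + 4/4 + 3/4 + 1/3 + 2/2 + 2/2 + 4/4 + 4/4 + 2/4 + 0/1 + 1/1 + 3/3 + 4/4 + 3/3 + 0/1 + 3/3 + 3/3 + 3/4 + 0/1 + 1/2 + 0/4 + 1/2 + 3/3 + 1/1 + 2/2 + 1/2 + 2/2 + 1/1 = 55/2; mean = 55/2 ÷ 36 = 55/72 = 0.763888… → 0.764.

0.764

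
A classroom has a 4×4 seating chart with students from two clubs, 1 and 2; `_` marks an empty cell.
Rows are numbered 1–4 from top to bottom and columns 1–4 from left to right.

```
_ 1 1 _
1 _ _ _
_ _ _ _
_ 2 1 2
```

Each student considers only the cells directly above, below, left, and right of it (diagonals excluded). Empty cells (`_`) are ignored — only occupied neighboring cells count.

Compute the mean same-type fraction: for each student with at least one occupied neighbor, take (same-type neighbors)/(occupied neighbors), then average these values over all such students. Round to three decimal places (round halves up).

(1,2)1 1/1
(1,3)1 1/1
(2,1)1 — no occupied neighbors
(4,2)2 0/1
(4,3)1 0/2
(4,4)2 0/1
Sum over 5 students: 1/1 + 1/1 + 0/1 + 0/2 + 0/1 = 2; mean = 2 ÷ 5 = 2/5 = 0.4 → 0.400.

0.400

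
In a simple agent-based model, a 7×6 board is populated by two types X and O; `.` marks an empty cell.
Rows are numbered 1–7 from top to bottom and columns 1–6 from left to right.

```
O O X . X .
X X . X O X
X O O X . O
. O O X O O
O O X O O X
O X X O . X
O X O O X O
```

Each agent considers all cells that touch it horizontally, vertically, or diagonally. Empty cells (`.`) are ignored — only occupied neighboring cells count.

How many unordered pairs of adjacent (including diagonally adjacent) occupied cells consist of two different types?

Scan each occupied cell's neighbors to the right and below (and the two forward diagonals) so each pair is counted once.
From row 1: 6 unlike of 11 pairs (running 6/11).
From row 2: 8 unlike of 13 pairs (running 14/24).
From row 3: 6 unlike of 14 pairs (running 20/38).
From row 4: 8 unlike of 18 pairs (running 28/56).
From row 5: 9 unlike of 18 pairs (running 37/74).
From row 6: 9 unlike of 16 pairs (running 46/90).
From row 7: 4 unlike of 5 pairs (running 50/95).
Total adjacent occupied pairs: 95; unlike-type pairs: 50.

50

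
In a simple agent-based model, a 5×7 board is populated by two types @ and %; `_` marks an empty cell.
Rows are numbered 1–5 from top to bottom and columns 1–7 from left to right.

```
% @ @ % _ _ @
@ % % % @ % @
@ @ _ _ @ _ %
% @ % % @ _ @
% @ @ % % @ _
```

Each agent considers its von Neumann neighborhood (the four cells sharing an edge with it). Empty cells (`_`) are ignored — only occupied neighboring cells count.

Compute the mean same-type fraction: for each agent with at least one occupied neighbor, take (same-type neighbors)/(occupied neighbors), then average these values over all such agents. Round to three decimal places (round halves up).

0.420

Row 1: (1,1)% 0/2 · (1,2)@ 1/3 · (1,3)@ 1/3 · (1,4)% 1/2 · (1,7)@ 1/1
Row 2: (2,1)@ 1/3 · (2,2)% 1/4 · (2,3)% 2/3 · (2,4)% 2/3 · (2,5)@ 1/3 · (2,6)% 0/2 · (2,7)@ 1/3
Row 3: (3,1)@ 2/3 · (3,2)@ 2/3 · (3,5)@ 2/2 · (3,7)% 0/2
Row 4: (4,1)% 1/3 · (4,2)@ 2/4 · (4,3)% 1/3 · (4,4)% 2/3 · (4,5)@ 1/3 · (4,7)@ 0/1
Row 5: (5,1)% 1/2 · (5,2)@ 2/3 · (5,3)@ 1/3 · (5,4)% 2/3 · (5,5)% 1/3 · (5,6)@ 0/1
Sum over 28 agents: 0/2 + 1/3 + 1/3 + 1/2 + 1/1 + 1/3 + 1/4 + 2/3 + 2/3 + 1/3 + 0/2 + 1/3 + 2/3 + 2/3 + 2/2 + 0/2 + 1/3 + 2/4 + 1/3 + 2/3 + 1/3 + 0/1 + 1/2 + 2/3 + 1/3 + 2/3 + 1/3 + 0/1 = 47/4; mean = 47/4 ÷ 28 = 47/112 = 0.419642… → 0.420.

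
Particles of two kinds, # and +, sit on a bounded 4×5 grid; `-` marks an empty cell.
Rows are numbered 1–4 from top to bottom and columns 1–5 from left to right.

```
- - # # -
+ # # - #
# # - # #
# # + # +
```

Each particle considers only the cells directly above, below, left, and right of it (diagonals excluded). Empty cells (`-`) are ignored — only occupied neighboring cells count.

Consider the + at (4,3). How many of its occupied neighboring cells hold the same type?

0

Occupied neighbors of (4,3): (4,2)=#, (4,4)=#.
Same type (+): 0 of 2.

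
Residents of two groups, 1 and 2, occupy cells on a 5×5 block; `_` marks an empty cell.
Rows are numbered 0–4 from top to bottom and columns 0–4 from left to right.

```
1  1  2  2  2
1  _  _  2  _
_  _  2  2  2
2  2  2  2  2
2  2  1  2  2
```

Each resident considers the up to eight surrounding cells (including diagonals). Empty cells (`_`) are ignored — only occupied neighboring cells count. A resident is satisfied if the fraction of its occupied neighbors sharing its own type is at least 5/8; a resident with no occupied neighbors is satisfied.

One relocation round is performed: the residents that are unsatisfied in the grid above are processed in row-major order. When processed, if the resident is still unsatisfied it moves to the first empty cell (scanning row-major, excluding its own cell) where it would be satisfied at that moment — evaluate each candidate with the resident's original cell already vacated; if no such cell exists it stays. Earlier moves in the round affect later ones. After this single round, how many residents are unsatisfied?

1

Initially unsatisfied (in order): (4,2).
  (4,2): no empty cell satisfies it; stays.
Resulting grid:
1 1 2 2 2
1 _ _ 2 _
_ _ 2 2 2
2 2 2 2 2
2 2 1 2 2
Unsatisfied now: (4,2).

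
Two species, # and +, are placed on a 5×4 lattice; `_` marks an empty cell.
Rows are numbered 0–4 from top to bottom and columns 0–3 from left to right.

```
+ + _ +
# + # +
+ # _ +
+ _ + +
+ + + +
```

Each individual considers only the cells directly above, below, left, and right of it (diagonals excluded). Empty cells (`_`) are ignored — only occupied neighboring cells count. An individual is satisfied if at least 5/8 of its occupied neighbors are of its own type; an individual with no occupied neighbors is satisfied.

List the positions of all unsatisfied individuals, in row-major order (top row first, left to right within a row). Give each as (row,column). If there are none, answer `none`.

(0,0)+ 1/2 not
(0,1)+ 2/2 satisfied
(0,3)+ 1/1 satisfied
(1,0)# 0/3 not
(1,1)+ 1/4 not
(1,2)# 0/2 not
(1,3)+ 2/3 satisfied
(2,0)+ 1/3 not
(2,1)# 0/2 not
(2,3)+ 2/2 satisfied
(3,0)+ 2/2 satisfied
(3,2)+ 2/2 satisfied
(3,3)+ 3/3 satisfied
(4,0)+ 2/2 satisfied
(4,1)+ 2/2 satisfied
(4,2)+ 3/3 satisfied
(4,3)+ 2/2 satisfied

(0,0), (1,0), (1,1), (1,2), (2,0), (2,1)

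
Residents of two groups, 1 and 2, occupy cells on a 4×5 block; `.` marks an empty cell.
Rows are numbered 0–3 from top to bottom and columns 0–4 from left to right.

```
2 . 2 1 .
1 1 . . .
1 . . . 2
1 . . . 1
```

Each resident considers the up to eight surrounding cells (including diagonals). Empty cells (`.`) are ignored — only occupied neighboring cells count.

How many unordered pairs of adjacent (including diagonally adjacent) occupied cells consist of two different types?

5

Scan each occupied cell's neighbors to the right and below (and the two forward diagonals) so each pair is counted once.
Row 0: 2(0,0)–1(1,0)≠ 2(0,0)–1(1,1)≠ 2(0,2)–1(0,3)≠ 2(0,2)–1(1,1)≠  → 4/4 unlike.
Row 1: 1(1,0)–1(1,1)= 1(1,0)–1(2,0)= 1(1,1)–1(2,0)=  → 0/3 unlike.
Row 2: 1(2,0)–1(3,0)= 2(2,4)–1(3,4)≠  → 1/2 unlike.
Total adjacent occupied pairs: 9; unlike-type pairs: 5.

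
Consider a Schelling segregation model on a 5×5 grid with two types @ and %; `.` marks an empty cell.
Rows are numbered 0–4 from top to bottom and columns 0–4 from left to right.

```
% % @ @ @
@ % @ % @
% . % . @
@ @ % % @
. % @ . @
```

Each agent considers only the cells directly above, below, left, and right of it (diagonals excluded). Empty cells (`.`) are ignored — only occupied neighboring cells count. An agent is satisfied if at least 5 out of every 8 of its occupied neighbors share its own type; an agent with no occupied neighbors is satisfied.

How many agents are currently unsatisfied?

13

Row 0: (0,0)% 1/2 ✗ · (0,1)% 2/3 ✓ · (0,2)@ 2/3 ✓ · (0,3)@ 2/3 ✓ · (0,4)@ 2/2 ✓
Row 1: (1,0)@ 0/3 ✗ · (1,1)% 1/3 ✗ · (1,2)@ 1/4 ✗ · (1,3)% 0/3 ✗ · (1,4)@ 2/3 ✓
Row 2: (2,0)% 0/2 ✗ · (2,2)% 1/2 ✗ · (2,4)@ 2/2 ✓
Row 3: (3,0)@ 1/2 ✗ · (3,1)@ 1/3 ✗ · (3,2)% 2/4 ✗ · (3,3)% 1/2 ✗ · (3,4)@ 2/3 ✓
Row 4: (4,1)% 0/2 ✗ · (4,2)@ 0/2 ✗ · (4,4)@ 1/1 ✓
Unsatisfied: (0,0), (1,0), (1,1), (1,2), (1,3), (2,0), (2,2), (3,0), (3,1), (3,2), (3,3), (4,1), (4,2) — 13 in total.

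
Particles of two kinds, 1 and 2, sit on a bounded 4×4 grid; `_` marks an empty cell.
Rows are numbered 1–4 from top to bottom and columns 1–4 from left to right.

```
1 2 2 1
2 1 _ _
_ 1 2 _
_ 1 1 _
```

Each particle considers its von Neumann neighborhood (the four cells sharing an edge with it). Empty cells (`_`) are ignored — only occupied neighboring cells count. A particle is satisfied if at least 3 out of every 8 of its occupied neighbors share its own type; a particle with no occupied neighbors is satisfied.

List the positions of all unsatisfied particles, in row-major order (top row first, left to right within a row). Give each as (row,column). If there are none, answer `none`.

(1,1), (1,2), (1,4), (2,1), (2,2), (3,3)

Row 1: (1,1)1 0/2 not · (1,2)2 1/3 not · (1,3)2 1/2 satisfied · (1,4)1 0/1 not
Row 2: (2,1)2 0/2 not · (2,2)1 1/3 not
Row 3: (3,2)1 2/3 satisfied · (3,3)2 0/2 not
Row 4: (4,2)1 2/2 satisfied · (4,3)1 1/2 satisfied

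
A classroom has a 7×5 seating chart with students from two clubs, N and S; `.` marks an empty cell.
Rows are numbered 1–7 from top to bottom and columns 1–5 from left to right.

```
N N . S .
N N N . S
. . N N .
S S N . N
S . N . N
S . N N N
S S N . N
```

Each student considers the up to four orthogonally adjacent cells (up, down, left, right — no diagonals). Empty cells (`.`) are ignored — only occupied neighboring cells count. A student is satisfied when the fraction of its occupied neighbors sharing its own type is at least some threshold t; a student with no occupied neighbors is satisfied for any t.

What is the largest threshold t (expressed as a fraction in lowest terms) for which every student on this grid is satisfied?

1/2

Row 1: (1,1)N 2/2 · (1,2)N 2/2 · (1,4)S — no occupied neighbors
Row 2: (2,1)N 2/2 · (2,2)N 3/3 · (2,3)N 2/2 · (2,5)S — no occupied neighbors
Row 3: (3,3)N 3/3 · (3,4)N 1/1
Row 4: (4,1)S 2/2 · (4,2)S 1/2 · (4,3)N 2/3 · (4,5)N 1/1
Row 5: (5,1)S 2/2 · (5,3)N 2/2 · (5,5)N 2/2
Row 6: (6,1)S 2/2 · (6,3)N 3/3 · (6,4)N 2/2 · (6,5)N 3/3
Row 7: (7,1)S 2/2 · (7,2)S 1/2 · (7,3)N 1/2 · (7,5)N 1/1
The smallest same-type fraction is 1/2 at (4,2), which reduces to 1/2. Any threshold above that leaves this student unsatisfied.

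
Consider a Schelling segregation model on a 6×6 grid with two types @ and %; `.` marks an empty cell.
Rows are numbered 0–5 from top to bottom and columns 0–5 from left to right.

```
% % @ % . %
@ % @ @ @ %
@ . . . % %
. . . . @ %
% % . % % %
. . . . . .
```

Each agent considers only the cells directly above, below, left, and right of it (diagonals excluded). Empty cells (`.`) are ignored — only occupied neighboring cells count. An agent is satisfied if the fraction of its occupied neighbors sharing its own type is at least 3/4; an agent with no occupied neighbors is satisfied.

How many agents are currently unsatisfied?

(0,0)% 1/2 ✗
(0,1)% 2/3 ✗
(0,2)@ 1/3 ✗
(0,3)% 0/2 ✗
(0,5)% 1/1 ✓
(1,0)@ 1/3 ✗
(1,1)% 1/3 ✗
(1,2)@ 2/3 ✗
(1,3)@ 2/3 ✗
(1,4)@ 1/3 ✗
(1,5)% 2/3 ✗
(2,0)@ 1/1 ✓
(2,4)% 1/3 ✗
(2,5)% 3/3 ✓
(3,4)@ 0/3 ✗
(3,5)% 2/3 ✗
(4,0)% 1/1 ✓
(4,1)% 1/1 ✓
(4,3)% 1/1 ✓
(4,4)% 2/3 ✗
(4,5)% 2/2 ✓
Unsatisfied: (0,0), (0,1), (0,2), (0,3), (1,0), (1,1), (1,2), (1,3), (1,4), (1,5), (2,4), (3,4), (3,5), (4,4) — 14 in total.

14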